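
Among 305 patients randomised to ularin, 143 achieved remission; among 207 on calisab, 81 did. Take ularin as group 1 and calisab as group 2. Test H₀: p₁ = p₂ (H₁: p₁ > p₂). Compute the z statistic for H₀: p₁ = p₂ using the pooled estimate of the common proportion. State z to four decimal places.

p̂₁ = 143/305 ≈ 0.468852, p̂₂ = 81/207 ≈ 0.391304.
Pooled p̂ = (143+81)/(305+207) = 224/512 = 0.437500.
SE = √(p̂(1−p̂)(1/n₁+1/n₂)) = √(0.437500·0.562500·0.00810961) = √(0.00199572) = 0.044674.
z = (0.468852 − 0.391304)/0.044674 = 0.077548/0.044674 = 1.7359.

z = 1.7359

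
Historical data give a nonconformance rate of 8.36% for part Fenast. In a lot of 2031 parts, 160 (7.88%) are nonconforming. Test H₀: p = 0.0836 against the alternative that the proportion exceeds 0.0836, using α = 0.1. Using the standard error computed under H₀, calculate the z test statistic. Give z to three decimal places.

z = -0.785

p̂ = 160/2031 ≈ 0.07878.
Under H₀, SE = √(0.0836·0.9164/2031) = √(3.77208e-05) = 0.00614.
z = (0.07878 − 0.0836)/0.00614 = -0.00482/0.00614 = -0.785.
p-value = P(Z > -0.785) ≈ 0.7838. With α = 0.1, fail to reject H₀.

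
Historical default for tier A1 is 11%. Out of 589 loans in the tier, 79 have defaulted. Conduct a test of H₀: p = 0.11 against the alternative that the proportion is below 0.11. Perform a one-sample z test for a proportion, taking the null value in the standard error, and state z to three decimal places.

z = 1.871

p̂ = 79/589 ≈ 0.134126.
Under H₀, SE = √(0.11·0.89/589) = √(0.000166214) = 0.012892.
z = (0.134126 − 0.11)/0.012892 = 0.024126/0.012892 = 1.871.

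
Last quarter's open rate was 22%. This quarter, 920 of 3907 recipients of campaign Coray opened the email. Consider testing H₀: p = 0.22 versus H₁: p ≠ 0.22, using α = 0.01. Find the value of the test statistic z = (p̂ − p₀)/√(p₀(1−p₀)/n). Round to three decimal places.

p̂ = 920/3907 = 0.235475.
Under H₀, SE = √(0.22·0.78/3907) = √(4.39212e-05) = 0.006627.
z = (0.235475 − 0.22)/0.006627 = 0.015475/0.006627 = 2.335.
p-value = 2·P(Z > 2.335) ≈ 0.0195. With α = 0.01, fail to reject H₀.

z = 2.335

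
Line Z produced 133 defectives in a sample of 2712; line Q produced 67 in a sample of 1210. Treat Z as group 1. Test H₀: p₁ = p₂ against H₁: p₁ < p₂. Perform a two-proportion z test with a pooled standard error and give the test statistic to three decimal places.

z = -0.832

p̂₁ = 133/2712 ≈ 0.04904, p̂₂ = 67/1210 ≈ 0.05537.
Pooled p̂ = (133+67)/(2712+1210) = 200/3922 = 0.05099.
SE = √(0.048394 × 0.00119518) = 0.00761.
z = (0.04904 − 0.05537)/0.00761 = -0.00633/0.00761 = -0.832.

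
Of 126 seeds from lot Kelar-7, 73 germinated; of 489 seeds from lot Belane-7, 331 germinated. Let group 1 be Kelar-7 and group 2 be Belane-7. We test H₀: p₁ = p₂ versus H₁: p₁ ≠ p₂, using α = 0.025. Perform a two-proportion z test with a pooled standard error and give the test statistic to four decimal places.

p̂₁ = 73/126 = 0.579365, p̂₂ = 331/489 = 0.676892.
Pooled p̂ = (73+331)/(126+489) = 404/615 = 0.656911.
SE = √(0.225379 × 0.0099815) = 0.047430.
z = (0.579365 − 0.676892)/0.047430 = -0.097527/0.047430 = -2.0562.
Two-sided p-value ≈ 2·Φ(−2.056) = 0.0398, so at α = 0.025 we fail to reject H₀.

z = -2.0562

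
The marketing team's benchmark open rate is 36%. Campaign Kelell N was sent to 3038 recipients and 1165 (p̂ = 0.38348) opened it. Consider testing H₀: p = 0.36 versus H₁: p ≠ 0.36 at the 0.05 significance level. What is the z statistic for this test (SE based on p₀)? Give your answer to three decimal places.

z = 2.696

p̂ = 1165/3038 ≈ 0.38348.
SE = √(p₀(1−p₀)/n) = √(0.2304/3038) = 0.00871.
z = (0.38348 − 0.36)/0.00871 = 0.02348/0.00871 = 2.696.
Two-sided p-value ≈ 2·Φ(−2.696) = 0.0070; since p < α = 0.05, reject H₀.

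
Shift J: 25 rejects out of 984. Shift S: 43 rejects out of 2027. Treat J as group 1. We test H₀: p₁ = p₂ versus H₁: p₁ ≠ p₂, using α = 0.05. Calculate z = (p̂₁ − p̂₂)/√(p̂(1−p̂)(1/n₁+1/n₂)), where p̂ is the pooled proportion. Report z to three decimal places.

p̂₁ = 25/984 = 0.025407, p̂₂ = 43/2027 = 0.021214.
Pooled p̂ = (25+43)/(984+2027) = 68/3011 = 0.022584.
SE = √(p̂(1−p̂)(1/n₁+1/n₂)) = √(0.022584·0.977416·0.0015096) = √(3.33227e-05) = 0.005773.
z = (0.025407 − 0.021214)/0.005773 = 0.004193/0.005773 = 0.726.
Two-sided p-value ≈ 2·Φ(−0.726) = 0.4676. With α = 0.05, fail to reject H₀.

z = 0.726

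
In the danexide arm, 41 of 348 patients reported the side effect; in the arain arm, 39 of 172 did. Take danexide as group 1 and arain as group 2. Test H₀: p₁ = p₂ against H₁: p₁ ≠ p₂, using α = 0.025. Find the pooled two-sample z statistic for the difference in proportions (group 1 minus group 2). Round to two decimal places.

p̂₁ = 41/348 ≈ 0.1178, p̂₂ = 39/172 ≈ 0.2267.
Pooled p̂ = (41+39)/(348+172) = 80/520 = 0.1538.
SE = √(p̂(1−p̂)(1/n₁+1/n₂)) = √(0.1538·0.8462·0.00868752) = √(0.00113092) = 0.0336.
z = (0.1178 − 0.2267)/0.0336 = -0.1089/0.0336 = -3.24.
p-value = 2·P(Z > 3.239) ≈ 0.0012. With α = 0.025, reject H₀.

z = -3.24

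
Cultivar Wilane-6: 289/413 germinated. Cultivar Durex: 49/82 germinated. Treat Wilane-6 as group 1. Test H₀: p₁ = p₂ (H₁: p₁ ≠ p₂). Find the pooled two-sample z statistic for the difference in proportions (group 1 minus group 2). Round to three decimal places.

p̂₁ = 289/413 ≈ 0.699758, p̂₂ = 49/82 ≈ 0.597561.
Pooled p̂ = (289+49)/(413+82) = 338/495 = 0.682828.
SE = √(0.216574 × 0.0146164) = 0.056263.
z = (0.699758 − 0.597561)/0.056263 = 0.102197/0.056263 = 1.816.

z = 1.816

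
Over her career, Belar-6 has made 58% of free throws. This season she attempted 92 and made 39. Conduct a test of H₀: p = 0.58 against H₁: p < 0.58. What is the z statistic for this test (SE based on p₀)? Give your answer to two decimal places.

z = -3.03

p̂ = 39/92 ≈ 0.4239.
Under H₀, SE = √(0.58·0.42/92) = √(0.00264783) = 0.0515.
z = (0.4239 − 0.58)/0.0515 = -0.1561/0.0515 = -3.03.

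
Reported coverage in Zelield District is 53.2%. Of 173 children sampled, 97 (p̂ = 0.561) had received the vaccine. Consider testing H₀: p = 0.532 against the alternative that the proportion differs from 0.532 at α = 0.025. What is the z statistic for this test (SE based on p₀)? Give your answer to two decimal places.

p̂ = 97/173 = 0.5607.
Under H₀, SE = √(0.532·0.468/173) = √(0.00143917) = 0.0379.
z = (0.5607 − 0.532)/0.0379 = 0.0287/0.0379 = 0.76.
p-value = 2·P(Z > 0.756) ≈ 0.4494, so at α = 0.025 we fail to reject H₀.

z = 0.76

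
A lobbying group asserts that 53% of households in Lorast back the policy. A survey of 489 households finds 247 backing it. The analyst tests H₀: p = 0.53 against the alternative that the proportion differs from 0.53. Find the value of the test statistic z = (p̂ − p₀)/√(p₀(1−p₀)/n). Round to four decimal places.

z = -1.1027

p̂ = 247/489 = 0.505112.
Under H₀, SE = √(0.53·0.47/489) = √(0.000509407) = 0.022570.
z = (0.505112 − 0.53)/0.022570 = -0.024888/0.022570 = -1.1027.
p-value = 2·P(Z > 1.103) ≈ 0.2702.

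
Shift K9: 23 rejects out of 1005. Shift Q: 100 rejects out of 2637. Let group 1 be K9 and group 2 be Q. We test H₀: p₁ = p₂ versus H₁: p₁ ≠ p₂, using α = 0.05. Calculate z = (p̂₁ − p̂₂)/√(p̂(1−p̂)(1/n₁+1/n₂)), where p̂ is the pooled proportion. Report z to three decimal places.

z = -2.245

p̂₁ = 23/1005 ≈ 0.022886, p̂₂ = 100/2637 ≈ 0.037922.
Pooled p̂ = (23+100)/(1005+2637) = 123/3642 = 0.033773.
SE = √(p̂(1−p̂)(1/n₁+1/n₂)) = √(0.033773·0.966227·0.00137424) = √(4.48444e-05) = 0.006697.
z = (0.022886 − 0.037922)/0.006697 = -0.015036/0.006697 = -2.245.
Two-sided p-value ≈ 2·Φ(−2.245) = 0.0247. With α = 0.05, reject H₀.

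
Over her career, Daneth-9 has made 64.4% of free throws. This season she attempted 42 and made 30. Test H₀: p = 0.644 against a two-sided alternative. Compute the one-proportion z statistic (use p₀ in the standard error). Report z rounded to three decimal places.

p̂ = 30/42 = 0.71429.
Standard error under H₀: √(0.644×0.356/42) = 0.07388.
z = (0.71429 − 0.644)/0.07388 = 0.07029/0.07388 = 0.951.

z = 0.951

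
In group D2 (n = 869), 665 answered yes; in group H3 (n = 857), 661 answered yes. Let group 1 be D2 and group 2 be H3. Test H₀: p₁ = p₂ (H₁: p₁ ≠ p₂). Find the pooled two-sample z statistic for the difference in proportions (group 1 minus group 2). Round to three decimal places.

p̂₁ = 665/869 ≈ 0.76525, p̂₂ = 661/857 ≈ 0.77130.
Pooled p̂ = (665+661)/(869+857) = 1326/1726 = 0.76825.
SE = √(p̂(1−p̂)(1/n₁+1/n₂)) = √(0.76825·0.23175·0.00231761) = √(0.000412631) = 0.02031.
z = (0.76525 − 0.77130)/0.02031 = -0.00605/0.02031 = -0.298.

z = -0.298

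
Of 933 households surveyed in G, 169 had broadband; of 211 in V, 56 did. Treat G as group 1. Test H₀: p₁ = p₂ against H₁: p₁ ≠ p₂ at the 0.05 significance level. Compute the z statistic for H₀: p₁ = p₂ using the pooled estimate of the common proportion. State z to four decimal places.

p̂₁ = 169/933 = 0.181136, p̂₂ = 56/211 = 0.265403.
Pooled p̂ = (169+56)/(933+211) = 225/1144 = 0.196678.
SE = √(p̂(1−p̂)(1/n₁+1/n₂)) = √(0.196678·0.803322·0.00581115) = √(0.000918138) = 0.030301.
z = (0.181136 − 0.265403)/0.030301 = -0.084267/0.030301 = -2.7810.
Two-sided p-value ≈ 2·Φ(−2.781) = 0.0054; since p < α = 0.05, reject H₀.

z = -2.7810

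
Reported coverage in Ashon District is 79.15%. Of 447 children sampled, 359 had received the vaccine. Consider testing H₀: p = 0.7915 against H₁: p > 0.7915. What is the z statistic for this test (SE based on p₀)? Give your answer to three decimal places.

p̂ = 359/447 ≈ 0.80313.
Standard error under H₀: √(0.7915×0.2085/447) = 0.01921.
z = (0.80313 − 0.7915)/0.01921 = 0.01163/0.01921 = 0.605.
p-value = P(Z > 0.605) ≈ 0.2725.

z = 0.605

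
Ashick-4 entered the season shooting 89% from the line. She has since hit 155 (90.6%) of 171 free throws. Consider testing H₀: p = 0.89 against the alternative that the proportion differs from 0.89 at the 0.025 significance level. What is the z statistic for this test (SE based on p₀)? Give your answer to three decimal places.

z = 0.687

p̂ = 155/171 = 0.90643.
Under H₀, SE = √(0.89·0.11/171) = √(0.000572515) = 0.02393.
z = (0.90643 − 0.89)/0.02393 = 0.01643/0.02393 = 0.687.
p-value = 2·P(Z > 0.687) ≈ 0.4922. With α = 0.025, fail to reject H₀.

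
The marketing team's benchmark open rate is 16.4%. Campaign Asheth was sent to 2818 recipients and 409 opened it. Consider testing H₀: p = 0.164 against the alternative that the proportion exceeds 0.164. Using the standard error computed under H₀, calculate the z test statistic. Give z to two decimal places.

p̂ = 409/2818 ≈ 0.1451.
Standard error under H₀: √(0.164×0.836/2818) = 0.0070.
z = (0.1451 − 0.164)/0.0070 = -0.0189/0.0070 = -2.70.

z = -2.70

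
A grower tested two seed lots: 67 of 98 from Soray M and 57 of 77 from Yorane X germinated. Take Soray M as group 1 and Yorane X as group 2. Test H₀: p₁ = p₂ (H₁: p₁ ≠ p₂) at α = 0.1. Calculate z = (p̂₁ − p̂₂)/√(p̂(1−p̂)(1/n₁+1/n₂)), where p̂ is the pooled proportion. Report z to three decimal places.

p̂₁ = 67/98 ≈ 0.68367, p̂₂ = 57/77 ≈ 0.74026.
Pooled p̂ = (67+57)/(98+77) = 124/175 = 0.70857.
SE = √(0.206498 × 0.0231911) = 0.06920.
z = (0.68367 − 0.74026)/0.06920 = -0.05659/0.06920 = -0.818.
p-value = 2·P(Z > 0.818) ≈ 0.4135; since p > α = 0.1, fail to reject H₀.

z = -0.818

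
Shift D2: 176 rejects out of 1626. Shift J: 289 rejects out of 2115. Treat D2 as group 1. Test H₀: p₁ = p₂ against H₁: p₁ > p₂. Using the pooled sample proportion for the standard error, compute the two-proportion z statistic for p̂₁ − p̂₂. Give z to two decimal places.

z = -2.61

p̂₁ = 176/1626 ≈ 0.1082, p̂₂ = 289/2115 ≈ 0.1366.
Pooled p̂ = (176+289)/(1626+2115) = 465/3741 = 0.1243.
SE = √(p̂(1−p̂)(1/n₁+1/n₂)) = √(0.1243·0.8757·0.00108782) = √(0.000118407) = 0.0109.
z = (0.1082 − 0.1366)/0.0109 = -0.0284/0.0109 = -2.61.
p-value = P(Z > -2.610) ≈ 0.9955.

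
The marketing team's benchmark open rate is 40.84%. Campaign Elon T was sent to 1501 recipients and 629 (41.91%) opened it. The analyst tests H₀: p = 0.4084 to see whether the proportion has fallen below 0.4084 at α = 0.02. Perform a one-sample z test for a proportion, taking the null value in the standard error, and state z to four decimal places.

p̂ = 629/1501 ≈ 0.4190540.
Standard error under H₀: √(0.4084×0.5916/1501) = 0.0126872.
z = (0.4190540 − 0.4084)/0.0126872 = 0.0106540/0.0126872 = 0.8397.
p-value = P(Z < 0.840) ≈ 0.7995, so at α = 0.02 we fail to reject H₀.

z = 0.8397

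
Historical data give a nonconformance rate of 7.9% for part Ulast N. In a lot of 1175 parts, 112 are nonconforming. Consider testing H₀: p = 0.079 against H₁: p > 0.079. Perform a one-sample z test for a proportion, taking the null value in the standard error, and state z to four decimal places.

p̂ = 112/1175 ≈ 0.095319.
Under H₀, SE = √(0.079·0.921/1175) = √(6.19226e-05) = 0.007869.
z = (0.095319 − 0.079)/0.007869 = 0.016319/0.007869 = 2.0738.

z = 2.0738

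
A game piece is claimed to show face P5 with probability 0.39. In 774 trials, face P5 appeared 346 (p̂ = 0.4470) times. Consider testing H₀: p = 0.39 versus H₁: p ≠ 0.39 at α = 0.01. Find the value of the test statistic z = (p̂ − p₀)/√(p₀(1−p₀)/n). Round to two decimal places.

p̂ = 346/774 ≈ 0.44703.
Standard error under H₀: √(0.39×0.61/774) = 0.01753.
z = (0.44703 − 0.39)/0.01753 = 0.05703/0.01753 = 3.25.
p-value = 2·P(Z > 3.253) ≈ 0.0011, so at α = 0.01 we reject H₀.

z = 3.25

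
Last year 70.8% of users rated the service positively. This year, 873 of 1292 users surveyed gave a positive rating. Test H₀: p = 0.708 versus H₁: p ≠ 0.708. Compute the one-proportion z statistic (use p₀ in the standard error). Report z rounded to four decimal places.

p̂ = 873/1292 ≈ 0.6756966.
SE = √(p₀(1−p₀)/n) = √(0.20674/1292) = 0.0126496.
z = (0.6756966 − 0.708)/0.0126496 = -0.0323034/0.0126496 = -2.5537.
Two-sided p-value ≈ 2·Φ(−2.554) = 0.0107.

z = -2.5537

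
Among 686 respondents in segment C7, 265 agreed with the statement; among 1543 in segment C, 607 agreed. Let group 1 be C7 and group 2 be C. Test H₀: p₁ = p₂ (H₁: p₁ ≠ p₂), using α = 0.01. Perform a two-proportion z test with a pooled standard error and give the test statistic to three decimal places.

z = -0.317

p̂₁ = 265/686 ≈ 0.38630, p̂₂ = 607/1543 ≈ 0.39339.
Pooled p̂ = (265+607)/(686+1543) = 872/2229 = 0.39121.
SE = √(p̂(1−p̂)(1/n₁+1/n₂)) = √(0.39121·0.60879·0.00210581) = √(0.000501529) = 0.02239.
z = (0.38630 − 0.39339)/0.02239 = -0.00709/0.02239 = -0.317.
p-value = 2·P(Z > 0.317) ≈ 0.7515. With α = 0.01, fail to reject H₀.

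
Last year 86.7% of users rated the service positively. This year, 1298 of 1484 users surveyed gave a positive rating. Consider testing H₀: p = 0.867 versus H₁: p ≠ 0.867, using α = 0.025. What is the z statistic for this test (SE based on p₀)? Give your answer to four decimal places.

z = 0.8693

p̂ = 1298/1484 = 0.874663.
Under H₀, SE = √(0.867·0.133/1484) = √(7.77028e-05) = 0.008815.
z = (0.874663 − 0.867)/0.008815 = 0.007663/0.008815 = 0.8693.
Two-sided p-value ≈ 2·Φ(−0.869) = 0.3847. With α = 0.025, fail to reject H₀.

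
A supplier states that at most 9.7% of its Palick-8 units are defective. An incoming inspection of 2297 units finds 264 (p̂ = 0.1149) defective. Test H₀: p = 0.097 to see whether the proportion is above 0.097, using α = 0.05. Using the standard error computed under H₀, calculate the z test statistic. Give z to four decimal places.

p̂ = 264/2297 ≈ 0.1149325.
SE = √(p₀(1−p₀)/n) = √(0.087591/2297) = 0.0061752.
z = (0.1149325 − 0.097)/0.0061752 = 0.0179325/0.0061752 = 2.9040.
p-value = P(Z > 2.904) ≈ 0.0018; since p < α = 0.05, reject H₀.

z = 2.9040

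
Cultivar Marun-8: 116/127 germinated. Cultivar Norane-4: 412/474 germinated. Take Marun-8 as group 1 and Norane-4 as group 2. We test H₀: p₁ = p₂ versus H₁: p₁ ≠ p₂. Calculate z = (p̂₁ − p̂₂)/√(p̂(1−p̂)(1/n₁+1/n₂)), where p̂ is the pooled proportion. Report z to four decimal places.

z = 1.3538

p̂₁ = 116/127 ≈ 0.913386, p̂₂ = 412/474 ≈ 0.869198.
Pooled p̂ = (116+412)/(127+474) = 528/601 = 0.878536.
SE = √(0.106711 × 0.00998372) = 0.032640.
z = (0.913386 − 0.869198)/0.032640 = 0.044188/0.032640 = 1.3538.
p-value = 2·P(Z > 1.354) ≈ 0.1758.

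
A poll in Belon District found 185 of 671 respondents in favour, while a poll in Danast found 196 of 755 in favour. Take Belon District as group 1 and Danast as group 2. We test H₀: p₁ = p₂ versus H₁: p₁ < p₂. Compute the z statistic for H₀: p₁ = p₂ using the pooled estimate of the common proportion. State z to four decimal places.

p̂₁ = 185/671 = 0.275708, p̂₂ = 196/755 = 0.259603.
Pooled p̂ = (185+196)/(671+755) = 381/1426 = 0.267181.
SE = √(p̂(1−p̂)(1/n₁+1/n₂)) = √(0.267181·0.732819·0.00281482) = √(0.000551128) = 0.023476.
z = (0.275708 − 0.259603)/0.023476 = 0.016105/0.023476 = 0.6860.

z = 0.6860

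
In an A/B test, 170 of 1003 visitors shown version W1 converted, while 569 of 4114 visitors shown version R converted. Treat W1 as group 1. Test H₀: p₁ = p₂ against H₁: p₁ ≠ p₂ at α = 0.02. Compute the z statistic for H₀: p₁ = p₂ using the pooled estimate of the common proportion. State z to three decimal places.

p̂₁ = 170/1003 = 0.16949, p̂₂ = 569/4114 = 0.13831.
Pooled p̂ = (170+569)/(1003+4114) = 739/5117 = 0.14442.
SE = √(0.123563 × 0.00124008) = 0.01238.
z = (0.16949 − 0.13831)/0.01238 = 0.03118/0.01238 = 2.519.
Two-sided p-value ≈ 2·Φ(−2.519) = 0.0118, so at α = 0.02 we reject H₀.

z = 2.519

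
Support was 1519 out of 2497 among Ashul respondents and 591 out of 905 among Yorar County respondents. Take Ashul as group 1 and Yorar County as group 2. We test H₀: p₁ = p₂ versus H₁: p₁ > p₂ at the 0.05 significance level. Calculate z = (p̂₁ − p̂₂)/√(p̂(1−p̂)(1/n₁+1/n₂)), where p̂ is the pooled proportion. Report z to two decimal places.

z = -2.37

p̂₁ = 1519/2497 = 0.60833, p̂₂ = 591/905 = 0.65304.
Pooled p̂ = (1519+591)/(2497+905) = 2110/3402 = 0.62022.
SE = √(p̂(1−p̂)(1/n₁+1/n₂)) = √(0.62022·0.37978·0.00150545) = √(0.000354604) = 0.01883.
z = (0.60833 − 0.65304)/0.01883 = -0.04471/0.01883 = -2.37.
p-value = P(Z > -2.374) ≈ 0.9912. With α = 0.05, fail to reject H₀.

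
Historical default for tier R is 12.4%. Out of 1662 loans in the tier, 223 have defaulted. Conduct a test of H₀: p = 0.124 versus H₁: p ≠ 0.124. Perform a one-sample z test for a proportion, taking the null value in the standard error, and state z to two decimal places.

p̂ = 223/1662 ≈ 0.1342.
Standard error under H₀: √(0.124×0.876/1662) = 0.0081.
z = (0.1342 − 0.124)/0.0081 = 0.0102/0.0081 = 1.26.
p-value = 2·P(Z > 1.259) ≈ 0.2081.

z = 1.26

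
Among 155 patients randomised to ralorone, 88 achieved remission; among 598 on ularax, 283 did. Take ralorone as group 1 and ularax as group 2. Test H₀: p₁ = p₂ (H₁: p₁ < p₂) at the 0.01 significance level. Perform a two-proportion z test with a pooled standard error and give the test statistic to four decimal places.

p̂₁ = 88/155 = 0.567742, p̂₂ = 283/598 = 0.473244.
Pooled p̂ = (88+283)/(155+598) = 371/753 = 0.492696.
SE = √(p̂(1−p̂)(1/n₁+1/n₂)) = √(0.492696·0.507304·0.00812385) = √(0.00203053) = 0.045061.
z = (0.567742 − 0.473244)/0.045061 = 0.094498/0.045061 = 2.0971.
p-value = P(Z < 2.097) ≈ 0.9820. With α = 0.01, fail to reject H₀.

z = 2.0971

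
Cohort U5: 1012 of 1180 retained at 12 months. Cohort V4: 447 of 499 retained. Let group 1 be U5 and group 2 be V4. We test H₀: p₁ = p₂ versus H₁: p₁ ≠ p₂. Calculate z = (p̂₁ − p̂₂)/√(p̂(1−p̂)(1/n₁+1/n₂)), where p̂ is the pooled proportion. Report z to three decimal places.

z = -2.118

p̂₁ = 1012/1180 ≈ 0.85763, p̂₂ = 447/499 ≈ 0.89579.
Pooled p̂ = (1012+447)/(1180+499) = 1459/1679 = 0.86897.
SE = √(p̂(1−p̂)(1/n₁+1/n₂)) = √(0.86897·0.13103·0.00285147) = √(0.000324672) = 0.01802.
z = (0.85763 − 0.89579)/0.01802 = -0.03816/0.01802 = -2.118.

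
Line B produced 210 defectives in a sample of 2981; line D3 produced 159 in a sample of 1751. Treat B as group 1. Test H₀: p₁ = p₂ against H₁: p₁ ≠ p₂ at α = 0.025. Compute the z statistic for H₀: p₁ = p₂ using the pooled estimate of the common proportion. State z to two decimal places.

z = -2.52

p̂₁ = 210/2981 ≈ 0.0704, p̂₂ = 159/1751 ≈ 0.0908.
Pooled p̂ = (210+159)/(2981+1751) = 369/4732 = 0.0780.
SE = √(p̂(1−p̂)(1/n₁+1/n₂)) = √(0.0780·0.9220·0.00090656) = √(6.51807e-05) = 0.0081.
z = (0.0704 − 0.0908)/0.0081 = -0.0204/0.0081 = -2.52.
Two-sided p-value ≈ 2·Φ(−2.522) = 0.0117; since p < α = 0.025, reject H₀.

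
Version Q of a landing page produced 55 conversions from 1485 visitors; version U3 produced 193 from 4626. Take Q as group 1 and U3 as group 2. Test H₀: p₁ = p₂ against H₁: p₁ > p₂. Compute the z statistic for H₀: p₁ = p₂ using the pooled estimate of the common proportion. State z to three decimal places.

p̂₁ = 55/1485 ≈ 0.037037, p̂₂ = 193/4626 ≈ 0.041721.
Pooled p̂ = (55+193)/(1485+4626) = 248/6111 = 0.040583.
SE = √(0.0389356 × 0.00088957) = 0.005885.
z = (0.037037 − 0.041721)/0.005885 = -0.004684/0.005885 = -0.796.
p-value = P(Z > -0.796) ≈ 0.7869.

z = -0.796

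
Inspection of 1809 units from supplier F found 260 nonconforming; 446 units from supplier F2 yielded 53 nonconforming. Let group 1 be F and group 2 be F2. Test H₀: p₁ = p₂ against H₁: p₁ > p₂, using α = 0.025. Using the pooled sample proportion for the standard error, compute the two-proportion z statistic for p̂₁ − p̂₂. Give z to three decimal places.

p̂₁ = 260/1809 ≈ 0.14373, p̂₂ = 53/446 ≈ 0.11883.
Pooled p̂ = (260+53)/(1809+446) = 313/2255 = 0.13880.
SE = √(0.119536 × 0.00279494) = 0.01828.
z = (0.14373 − 0.11883)/0.01828 = 0.02490/0.01828 = 1.362.
p-value = P(Z > 1.362) ≈ 0.0866. With α = 0.025, fail to reject H₀.

z = 1.362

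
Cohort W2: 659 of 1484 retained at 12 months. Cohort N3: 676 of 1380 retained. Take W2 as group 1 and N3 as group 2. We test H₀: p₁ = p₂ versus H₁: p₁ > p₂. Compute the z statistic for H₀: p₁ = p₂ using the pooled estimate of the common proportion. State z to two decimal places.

z = -2.45

p̂₁ = 659/1484 = 0.4441, p̂₂ = 676/1380 = 0.4899.
Pooled p̂ = (659+676)/(1484+1380) = 1335/2864 = 0.4661.
SE = √(p̂(1−p̂)(1/n₁+1/n₂)) = √(0.4661·0.5339·0.00139849) = √(0.000348019) = 0.0187.
z = (0.4441 − 0.4899)/0.0187 = -0.0458/0.0187 = -2.45.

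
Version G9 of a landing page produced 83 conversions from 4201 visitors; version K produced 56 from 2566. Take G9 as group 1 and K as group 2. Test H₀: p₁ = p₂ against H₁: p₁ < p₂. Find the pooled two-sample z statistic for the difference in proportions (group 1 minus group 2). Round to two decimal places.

p̂₁ = 83/4201 ≈ 0.01976, p̂₂ = 56/2566 ≈ 0.02182.
Pooled p̂ = (83+56)/(4201+2566) = 139/6767 = 0.02054.
SE = √(0.0201189 × 0.00062775) = 0.00355.
z = (0.01976 − 0.02182)/0.00355 = -0.00206/0.00355 = -0.58.
p-value = P(Z < -0.582) ≈ 0.2804.

z = -0.58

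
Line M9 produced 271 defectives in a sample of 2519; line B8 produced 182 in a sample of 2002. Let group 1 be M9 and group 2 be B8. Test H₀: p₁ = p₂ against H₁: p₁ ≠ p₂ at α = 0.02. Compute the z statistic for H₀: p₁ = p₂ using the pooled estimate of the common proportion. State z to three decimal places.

p̂₁ = 271/2519 = 0.107582, p̂₂ = 182/2002 = 0.090909.
Pooled p̂ = (271+182)/(2519+2002) = 453/4521 = 0.100199.
SE = √(0.0901592 × 0.000896483) = 0.008990.
z = (0.107582 − 0.090909)/0.008990 = 0.016673/0.008990 = 1.855.
Two-sided p-value ≈ 2·Φ(−1.855) = 0.0637; since p > α = 0.02, fail to reject H₀.

z = 1.855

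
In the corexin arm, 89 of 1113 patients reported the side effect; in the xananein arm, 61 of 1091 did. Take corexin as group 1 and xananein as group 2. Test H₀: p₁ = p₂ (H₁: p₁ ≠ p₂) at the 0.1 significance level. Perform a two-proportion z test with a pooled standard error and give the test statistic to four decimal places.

z = 2.2417

p̂₁ = 89/1113 = 0.0799641, p̂₂ = 61/1091 = 0.0559120.
Pooled p̂ = (89+61)/(1113+1091) = 150/2204 = 0.0680581.
SE = √(0.0634262 × 0.00181506) = 0.0107295.
z = (0.0799641 − 0.0559120)/0.0107295 = 0.0240521/0.0107295 = 2.2417.
Two-sided p-value ≈ 2·Φ(−2.242) = 0.0250, so at α = 0.1 we reject H₀.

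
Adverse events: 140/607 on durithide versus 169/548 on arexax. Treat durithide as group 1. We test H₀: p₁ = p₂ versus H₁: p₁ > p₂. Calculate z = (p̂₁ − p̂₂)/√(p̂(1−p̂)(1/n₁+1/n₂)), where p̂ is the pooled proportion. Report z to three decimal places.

z = -2.981

p̂₁ = 140/607 = 0.23064, p̂₂ = 169/548 = 0.30839.
Pooled p̂ = (140+169)/(607+548) = 309/1155 = 0.26753.
SE = √(p̂(1−p̂)(1/n₁+1/n₂)) = √(0.26753·0.73247·0.00347226) = √(0.000680421) = 0.02608.
z = (0.23064 − 0.30839)/0.02608 = -0.07775/0.02608 = -2.981.
p-value = P(Z > -2.981) ≈ 0.9986.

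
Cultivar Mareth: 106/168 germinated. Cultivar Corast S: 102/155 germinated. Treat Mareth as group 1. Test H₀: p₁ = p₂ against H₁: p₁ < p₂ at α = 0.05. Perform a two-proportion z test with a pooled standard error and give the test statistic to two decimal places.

p̂₁ = 106/168 = 0.6310, p̂₂ = 102/155 = 0.6581.
Pooled p̂ = (106+102)/(168+155) = 208/323 = 0.6440.
SE = √(p̂(1−p̂)(1/n₁+1/n₂)) = √(0.6440·0.3560·0.012404) = √(0.00284392) = 0.0533.
z = (0.6310 − 0.6581)/0.0533 = -0.0271/0.0533 = -0.51.
p-value = P(Z < -0.508) ≈ 0.3056, so at α = 0.05 we fail to reject H₀.

z = -0.51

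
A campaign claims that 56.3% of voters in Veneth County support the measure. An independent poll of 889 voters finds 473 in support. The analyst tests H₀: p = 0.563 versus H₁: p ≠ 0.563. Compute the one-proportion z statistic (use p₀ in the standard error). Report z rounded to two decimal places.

z = -1.86

p̂ = 473/889 = 0.5321.
SE = √(p₀(1−p₀)/n) = √(0.24603/889) = 0.0166.
z = (0.5321 − 0.563)/0.0166 = -0.0309/0.0166 = -1.86.
p-value = 2·P(Z > 1.860) ≈ 0.0629.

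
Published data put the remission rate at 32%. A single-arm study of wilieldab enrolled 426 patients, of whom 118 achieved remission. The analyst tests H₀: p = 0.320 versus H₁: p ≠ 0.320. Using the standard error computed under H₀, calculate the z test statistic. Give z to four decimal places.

z = -1.9028

p̂ = 118/426 = 0.276995.
Under H₀, SE = √(0.32·0.68/426) = √(0.000510798) = 0.022601.
z = (0.276995 − 0.32)/0.022601 = -0.043005/0.022601 = -1.9028.
Two-sided p-value ≈ 2·Φ(−1.903) = 0.0571.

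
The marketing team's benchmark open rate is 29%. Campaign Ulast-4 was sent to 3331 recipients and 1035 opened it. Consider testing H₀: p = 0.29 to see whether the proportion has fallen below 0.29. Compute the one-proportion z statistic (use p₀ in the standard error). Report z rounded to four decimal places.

p̂ = 1035/3331 ≈ 0.3107175.
SE = √(p₀(1−p₀)/n) = √(0.2059/3331) = 0.0078621.
z = (0.3107175 − 0.29)/0.0078621 = 0.0207175/0.0078621 = 2.6351.
p-value = P(Z < 2.635) ≈ 0.9958.

z = 2.6351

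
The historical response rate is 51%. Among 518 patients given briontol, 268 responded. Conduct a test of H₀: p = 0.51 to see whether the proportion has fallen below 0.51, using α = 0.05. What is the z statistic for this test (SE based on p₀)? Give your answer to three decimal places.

p̂ = 268/518 = 0.51737.
Standard error under H₀: √(0.51×0.49/518) = 0.02196.
z = (0.51737 − 0.51)/0.02196 = 0.00737/0.02196 = 0.336.
p-value = P(Z < 0.336) ≈ 0.6315; since p > α = 0.05, fail to reject H₀.

z = 0.336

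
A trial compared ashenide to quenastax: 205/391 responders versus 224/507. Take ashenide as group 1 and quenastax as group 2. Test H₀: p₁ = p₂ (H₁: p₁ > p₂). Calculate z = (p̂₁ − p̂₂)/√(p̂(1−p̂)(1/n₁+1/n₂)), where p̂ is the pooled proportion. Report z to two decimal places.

z = 2.45

p̂₁ = 205/391 ≈ 0.52430, p̂₂ = 224/507 ≈ 0.44181.
Pooled p̂ = (205+224)/(391+507) = 429/898 = 0.47773.
SE = √(p̂(1−p̂)(1/n₁+1/n₂)) = √(0.47773·0.52227·0.00452993) = √(0.00113024) = 0.03362.
z = (0.52430 − 0.44181)/0.03362 = 0.08249/0.03362 = 2.45.
p-value = P(Z > 2.453) ≈ 0.0071.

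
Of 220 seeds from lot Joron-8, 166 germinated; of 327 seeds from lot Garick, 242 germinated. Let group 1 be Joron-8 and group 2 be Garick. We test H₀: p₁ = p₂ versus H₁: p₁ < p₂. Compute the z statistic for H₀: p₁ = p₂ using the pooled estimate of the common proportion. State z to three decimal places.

p̂₁ = 166/220 ≈ 0.75455, p̂₂ = 242/327 ≈ 0.74006.
Pooled p̂ = (166+242)/(220+327) = 408/547 = 0.74589.
SE = √(0.18954 × 0.00760356) = 0.03796.
z = (0.75455 − 0.74006)/0.03796 = 0.01449/0.03796 = 0.382.
p-value = P(Z < 0.382) ≈ 0.6486.

z = 0.382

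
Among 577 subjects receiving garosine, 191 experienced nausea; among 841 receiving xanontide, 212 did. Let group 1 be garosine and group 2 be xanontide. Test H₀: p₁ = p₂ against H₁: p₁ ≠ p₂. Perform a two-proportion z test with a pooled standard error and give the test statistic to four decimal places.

p̂₁ = 191/577 ≈ 0.3310225, p̂₂ = 212/841 ≈ 0.2520809.
Pooled p̂ = (191+212)/(577+841) = 403/1418 = 0.2842031.
SE = √(p̂(1−p̂)(1/n₁+1/n₂)) = √(0.2842031·0.7157969·0.00292216) = √(0.000594461) = 0.0243816.
z = (0.3310225 − 0.2520809)/0.0243816 = 0.0789416/0.0243816 = 3.2378.

z = 3.2378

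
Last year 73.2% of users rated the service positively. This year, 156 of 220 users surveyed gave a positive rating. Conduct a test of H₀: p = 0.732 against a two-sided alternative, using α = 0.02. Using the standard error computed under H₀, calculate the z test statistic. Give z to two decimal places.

p̂ = 156/220 = 0.7091.
Under H₀, SE = √(0.732·0.268/220) = √(0.000891709) = 0.0299.
z = (0.7091 − 0.732)/0.0299 = -0.0229/0.0299 = -0.77.
p-value = 2·P(Z > 0.767) ≈ 0.4430; since p > α = 0.02, fail to reject H₀.

z = -0.77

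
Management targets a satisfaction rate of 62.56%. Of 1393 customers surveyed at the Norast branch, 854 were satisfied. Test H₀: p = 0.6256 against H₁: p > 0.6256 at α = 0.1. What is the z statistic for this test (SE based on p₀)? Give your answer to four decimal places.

p̂ = 854/1393 = 0.613065.
SE = √(p₀(1−p₀)/n) = √(0.23422/1393) = 0.012967.
z = (0.613065 − 0.6256)/0.012967 = -0.012535/0.012967 = -0.9667.
p-value = P(Z > -0.967) ≈ 0.8331. With α = 0.1, fail to reject H₀.

z = -0.9667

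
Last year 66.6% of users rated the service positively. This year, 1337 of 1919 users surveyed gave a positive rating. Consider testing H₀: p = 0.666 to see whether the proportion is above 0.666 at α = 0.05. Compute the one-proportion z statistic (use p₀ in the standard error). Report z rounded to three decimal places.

z = 2.853

p̂ = 1337/1919 ≈ 0.696717.
Standard error under H₀: √(0.666×0.334/1919) = 0.010766.
z = (0.696717 − 0.666)/0.010766 = 0.030717/0.010766 = 2.853.
p-value = P(Z > 2.853) ≈ 0.0022, so at α = 0.05 we reject H₀.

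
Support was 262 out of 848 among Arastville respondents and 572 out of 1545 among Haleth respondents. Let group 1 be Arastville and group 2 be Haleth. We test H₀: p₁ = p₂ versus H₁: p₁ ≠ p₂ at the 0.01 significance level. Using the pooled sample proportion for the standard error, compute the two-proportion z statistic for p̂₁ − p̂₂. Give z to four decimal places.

z = -3.0084

p̂₁ = 262/848 ≈ 0.3089623, p̂₂ = 572/1545 ≈ 0.3702265.
Pooled p̂ = (262+572)/(848+1545) = 834/2393 = 0.3485165.
SE = √(0.227053 × 0.00182649) = 0.0203644.
z = (0.3089623 − 0.3702265)/0.0203644 = -0.0612642/0.0203644 = -3.0084.
p-value = 2·P(Z > 3.008) ≈ 0.0026. With α = 0.01, reject H₀.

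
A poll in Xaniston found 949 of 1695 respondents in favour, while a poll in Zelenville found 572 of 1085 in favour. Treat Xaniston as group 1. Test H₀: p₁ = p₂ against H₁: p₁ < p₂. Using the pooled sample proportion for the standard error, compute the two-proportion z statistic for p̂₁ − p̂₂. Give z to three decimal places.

p̂₁ = 949/1695 ≈ 0.55988, p̂₂ = 572/1085 ≈ 0.52719.
Pooled p̂ = (949+572)/(1695+1085) = 1521/2780 = 0.54712.
SE = √(p̂(1−p̂)(1/n₁+1/n₂)) = √(0.54712·0.45288·0.00151163) = √(0.000374551) = 0.01935.
z = (0.55988 − 0.52719)/0.01935 = 0.03269/0.01935 = 1.689.

z = 1.689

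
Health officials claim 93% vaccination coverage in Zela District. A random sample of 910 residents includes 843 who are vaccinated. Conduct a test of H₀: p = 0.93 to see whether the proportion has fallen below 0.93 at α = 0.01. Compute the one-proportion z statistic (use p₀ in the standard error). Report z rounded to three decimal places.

p̂ = 843/910 = 0.92637.
Standard error under H₀: √(0.93×0.07/910) = 0.00846.
z = (0.92637 − 0.93)/0.00846 = -0.00363/0.00846 = -0.429.
p-value = P(Z < -0.429) ≈ 0.3341; since p > α = 0.01, fail to reject H₀.

z = -0.429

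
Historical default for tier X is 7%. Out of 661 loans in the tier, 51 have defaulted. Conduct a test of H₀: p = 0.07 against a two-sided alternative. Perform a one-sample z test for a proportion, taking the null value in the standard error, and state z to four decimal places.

p̂ = 51/661 = 0.077156.
Standard error under H₀: √(0.07×0.93/661) = 0.009924.
z = (0.077156 − 0.07)/0.009924 = 0.007156/0.009924 = 0.7211.
Two-sided p-value ≈ 2·Φ(−0.721) = 0.4709.

z = 0.7211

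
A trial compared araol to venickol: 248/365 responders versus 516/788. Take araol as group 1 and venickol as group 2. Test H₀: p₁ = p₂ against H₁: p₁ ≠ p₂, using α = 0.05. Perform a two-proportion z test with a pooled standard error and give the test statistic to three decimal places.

p̂₁ = 248/365 = 0.67945, p̂₂ = 516/788 = 0.65482.
Pooled p̂ = (248+516)/(365+788) = 764/1153 = 0.66262.
SE = √(p̂(1−p̂)(1/n₁+1/n₂)) = √(0.66262·0.33738·0.00400876) = √(0.000896179) = 0.02994.
z = (0.67945 − 0.65482)/0.02994 = 0.02463/0.02994 = 0.823.
p-value = 2·P(Z > 0.823) ≈ 0.4107, so at α = 0.05 we fail to reject H₀.

z = 0.823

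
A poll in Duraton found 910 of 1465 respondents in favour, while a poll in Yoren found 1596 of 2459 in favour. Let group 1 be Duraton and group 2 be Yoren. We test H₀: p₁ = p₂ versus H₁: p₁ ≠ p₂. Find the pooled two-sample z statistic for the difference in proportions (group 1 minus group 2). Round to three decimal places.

p̂₁ = 910/1465 ≈ 0.62116, p̂₂ = 1596/2459 ≈ 0.64904.
Pooled p̂ = (910+1596)/(1465+2459) = 2506/3924 = 0.63863.
SE = √(0.230781 × 0.00108926) = 0.01585.
z = (0.62116 − 0.64904)/0.01585 = -0.02788/0.01585 = -1.759.
Two-sided p-value ≈ 2·Φ(−1.759) = 0.0786.

z = -1.759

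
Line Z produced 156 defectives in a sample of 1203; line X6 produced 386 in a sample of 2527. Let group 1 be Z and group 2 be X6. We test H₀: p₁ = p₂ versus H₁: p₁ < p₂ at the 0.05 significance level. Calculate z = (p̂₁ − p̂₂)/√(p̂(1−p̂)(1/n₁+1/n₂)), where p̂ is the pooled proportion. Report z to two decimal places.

p̂₁ = 156/1203 ≈ 0.12968, p̂₂ = 386/2527 ≈ 0.15275.
Pooled p̂ = (156+386)/(1203+2527) = 542/3730 = 0.14531.
SE = √(0.124194 × 0.00122698) = 0.01234.
z = (0.12968 − 0.15275)/0.01234 = -0.02307/0.01234 = -1.87.
p-value = P(Z < -1.869) ≈ 0.0308; since p < α = 0.05, reject H₀.

z = -1.87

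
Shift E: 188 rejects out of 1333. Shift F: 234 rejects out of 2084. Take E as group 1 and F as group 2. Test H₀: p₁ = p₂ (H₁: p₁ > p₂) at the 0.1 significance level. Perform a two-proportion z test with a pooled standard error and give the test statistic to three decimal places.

z = 2.492

p̂₁ = 188/1333 = 0.14104, p̂₂ = 234/2084 = 0.11228.
Pooled p̂ = (188+234)/(1333+2084) = 422/3417 = 0.12350.
SE = √(p̂(1−p̂)(1/n₁+1/n₂)) = √(0.12350·0.87650·0.00123003) = √(0.000133149) = 0.01154.
z = (0.14104 − 0.11228)/0.01154 = 0.02876/0.01154 = 2.492.
p-value = P(Z > 2.492) ≈ 0.0064. With α = 0.1, reject H₀.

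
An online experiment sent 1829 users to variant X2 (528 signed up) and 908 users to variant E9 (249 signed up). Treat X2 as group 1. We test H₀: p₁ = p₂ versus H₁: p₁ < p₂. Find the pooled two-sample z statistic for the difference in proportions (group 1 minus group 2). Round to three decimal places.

z = 0.790

p̂₁ = 528/1829 ≈ 0.28868, p̂₂ = 249/908 ≈ 0.27423.
Pooled p̂ = (528+249)/(1829+908) = 777/2737 = 0.28389.
SE = √(0.203295 × 0.00164807) = 0.01830.
z = (0.28868 − 0.27423)/0.01830 = 0.01445/0.01830 = 0.790.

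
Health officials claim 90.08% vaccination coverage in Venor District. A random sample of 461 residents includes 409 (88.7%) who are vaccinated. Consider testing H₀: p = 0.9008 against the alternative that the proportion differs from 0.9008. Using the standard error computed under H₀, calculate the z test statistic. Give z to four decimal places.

p̂ = 409/461 = 0.887202.
Under H₀, SE = √(0.9008·0.0992/461) = √(0.000193838) = 0.013923.
z = (0.887202 − 0.9008)/0.013923 = -0.013598/0.013923 = -0.9767.

z = -0.9767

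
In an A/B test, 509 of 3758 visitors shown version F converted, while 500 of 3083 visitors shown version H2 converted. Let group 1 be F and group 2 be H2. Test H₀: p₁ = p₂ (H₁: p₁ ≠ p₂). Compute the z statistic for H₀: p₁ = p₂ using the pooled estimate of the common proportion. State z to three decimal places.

z = -3.103

p̂₁ = 509/3758 ≈ 0.135444, p̂₂ = 500/3083 ≈ 0.162180.
Pooled p̂ = (509+500)/(3758+3083) = 1009/6841 = 0.147493.
SE = √(0.125739 × 0.000590458) = 0.008616.
z = (0.135444 − 0.162180)/0.008616 = -0.026736/0.008616 = -3.103.
p-value = 2·P(Z > 3.103) ≈ 0.0019.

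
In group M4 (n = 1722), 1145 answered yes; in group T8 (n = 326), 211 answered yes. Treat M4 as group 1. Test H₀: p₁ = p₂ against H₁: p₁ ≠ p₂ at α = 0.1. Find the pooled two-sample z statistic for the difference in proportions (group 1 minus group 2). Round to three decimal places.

p̂₁ = 1145/1722 ≈ 0.66492, p̂₂ = 211/326 ≈ 0.64724.
Pooled p̂ = (1145+211)/(1722+326) = 1356/2048 = 0.66211.
SE = √(0.223721 × 0.0036482) = 0.02857.
z = (0.66492 − 0.64724)/0.02857 = 0.01768/0.02857 = 0.619.
p-value = 2·P(Z > 0.619) ≈ 0.5359; since p > α = 0.1, fail to reject H₀.

z = 0.619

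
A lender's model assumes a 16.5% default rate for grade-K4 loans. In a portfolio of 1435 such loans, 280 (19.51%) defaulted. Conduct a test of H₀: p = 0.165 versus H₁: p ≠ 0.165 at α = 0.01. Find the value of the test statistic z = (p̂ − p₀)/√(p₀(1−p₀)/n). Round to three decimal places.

p̂ = 280/1435 = 0.195122.
Standard error under H₀: √(0.165×0.835/1435) = 0.009798.
z = (0.195122 − 0.165)/0.009798 = 0.030122/0.009798 = 3.074.
Two-sided p-value ≈ 2·Φ(−3.074) = 0.0021. With α = 0.01, reject H₀.

z = 3.074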